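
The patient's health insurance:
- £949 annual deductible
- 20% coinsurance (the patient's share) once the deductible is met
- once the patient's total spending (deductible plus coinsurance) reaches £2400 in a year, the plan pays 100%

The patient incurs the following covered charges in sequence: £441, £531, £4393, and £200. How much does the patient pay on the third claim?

£878.60

Claim 1 (£441): fully absorbed by the deductible. Patient owes £441 (running OOP £441).
Claim 2 (£531): £508 to deductible, leaving £23; coinsurance £23 × 20% = £4.60. Patient owes £512.60 (running OOP £953.60).
Claim 3 (£4393): deductible already satisfied, so patient's share is 20% × £4393 = £878.60. Cost to patient: £878.60. OOP to date £1832.20.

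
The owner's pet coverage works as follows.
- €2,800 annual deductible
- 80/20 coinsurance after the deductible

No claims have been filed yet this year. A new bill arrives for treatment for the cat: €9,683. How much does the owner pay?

Deductible not yet touched, so the first €2,800 of the bill goes to the deductible.
That leaves €9,683 − €2,800 = €6,883 for coinsurance.
Owner's 20% share of €6,883 is €1,376.60.
Owner responsibility: €2,800 + €1,376.60 = €4,176.60.

€4,176.60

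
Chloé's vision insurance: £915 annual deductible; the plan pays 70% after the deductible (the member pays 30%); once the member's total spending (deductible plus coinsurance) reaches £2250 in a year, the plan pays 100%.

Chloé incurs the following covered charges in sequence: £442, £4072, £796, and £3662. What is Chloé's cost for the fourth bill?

Bill 1, £442: entire amount goes to the deductible. Member owes £442 (running OOP £442).
Bill 2, £4072: £473 finishes the deductible; £3599 goes to coinsurance; 30% of £3599 = £1079.70. Member pays £1552.70; OOP now £1994.70.
Bill 3, £796: deductible already satisfied, so member's share is 30% × £796 = £238.80. Cost to member: £238.80. OOP to date £2233.50.
Bill 4, £3662: 30% coinsurance on £3662 = £1098.60. That would push OOP to £3332.10, over the £2250 cap, so member pays £2250 − £2233.50 = £16.50.

£16.50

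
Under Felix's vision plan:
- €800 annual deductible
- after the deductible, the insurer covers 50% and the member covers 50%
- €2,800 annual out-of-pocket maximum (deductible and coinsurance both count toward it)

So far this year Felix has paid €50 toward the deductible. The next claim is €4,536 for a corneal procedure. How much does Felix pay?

Remaining deductible: €800 − €50 = €750.
That leaves €4,536 − €750 = €3,786 for coinsurance.
Coinsurance: €3,786 × 50% = €1,893.
So the member owes €750 + €1,893 = €2,643 before any cap.
Cumulative spending €50 + €2,643 = €2,693 stays under the €2,800 maximum.

€2,643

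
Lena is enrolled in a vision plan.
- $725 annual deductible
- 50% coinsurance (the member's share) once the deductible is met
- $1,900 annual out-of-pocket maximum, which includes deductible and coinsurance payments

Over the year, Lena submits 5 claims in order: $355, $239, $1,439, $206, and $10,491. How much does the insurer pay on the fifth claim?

Bill 1, $355: entire amount goes to the deductible. Member owes $355 (running OOP $355). Plan pays $355 − $355 = $0.
Bill 2, $239: fully absorbed by the deductible. Member owes $239 (running OOP $594). Insurer: $239 − $239 = $0.
Bill 3, $1,439: $131 to deductible, leaving $1,308; 50% of $1,308 = $654. Member owes $785 (running OOP $1,379). Insurer: $1,439 − $785 = $654.
Bill 4, $206: deductible already satisfied, so member's share is 50% × $206 = $103. Cost to member: $103. OOP to date $1,482. Insurer: $206 − $103 = $103.
Bill 5, $10,491: deductible already satisfied, so member's share is 50% × $10,491 = $5,245.50. Adding that to $1,482 gives $6,727.50, past the $1,900 cap; member pays only $1,900 − $1,482 = $418. Plan pays $10,491 − $418 = $10,073.

$10,073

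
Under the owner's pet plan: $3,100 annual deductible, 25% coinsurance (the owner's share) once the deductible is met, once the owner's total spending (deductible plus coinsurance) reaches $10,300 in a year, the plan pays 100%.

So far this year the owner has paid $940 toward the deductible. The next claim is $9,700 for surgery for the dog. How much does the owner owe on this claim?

$4,045

$940 of the $3,100 deductible is already met, leaving $2,160.
After the $2,160 deductible portion, $9,700 − $2,160 = $7,540 is subject to coinsurance.
Coinsurance: $7,540 × 25% = $1,885.
So the owner owes $2,160 + $1,885 = $4,045 before any cap.
Total out-of-pocket so far would be $940 + $4,045 = $4,985, below the $10,300 cap — no reduction.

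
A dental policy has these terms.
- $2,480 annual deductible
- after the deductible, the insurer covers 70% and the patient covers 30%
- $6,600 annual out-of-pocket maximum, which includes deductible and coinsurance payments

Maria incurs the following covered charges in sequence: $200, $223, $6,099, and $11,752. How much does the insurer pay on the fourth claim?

$8,844.60

#1 ($200): all of it applies to the deductible. Cost to patient: $200. OOP to date $200. Plan pays $200 − $200 = $0.
#2 ($223): entire amount goes to the deductible. Patient pays $223; OOP now $423. Plan pays $223 − $223 = $0.
#3 ($6,099): $2,057 to deductible, leaving $4,042; coinsurance $4,042 × 30% = $1,212.60. Patient pays $3,269.60; OOP now $3,692.60. Insurer: $6,099 − $3,269.60 = $2,829.40.
#4 ($11,752): deductible met; 30% of $11,752 = $3,525.60. OOP would hit $7,218.20 > $6,600, so the cap limits the patient to $6,600 − $3,692.60 = $2,907.40. Plan pays $11,752 − $2,907.40 = $8,844.60.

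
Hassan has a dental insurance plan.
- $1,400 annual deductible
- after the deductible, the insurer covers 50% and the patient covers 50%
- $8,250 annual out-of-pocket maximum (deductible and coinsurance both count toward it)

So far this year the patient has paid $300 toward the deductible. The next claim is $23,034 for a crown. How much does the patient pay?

Remaining deductible: $1,400 − $300 = $1,100.
That leaves $23,034 − $1,100 = $21,934 for coinsurance.
50% of $21,934 = $10,967 falls to the patient.
Patient responsibility before any cap: $1,100 + $10,967 = $12,067.
Adding $12,067 to the $300 already spent would give $12,367, which exceeds the $8,250 cap; the patient pays just $8,250 − $300 = $7,950.

$7,950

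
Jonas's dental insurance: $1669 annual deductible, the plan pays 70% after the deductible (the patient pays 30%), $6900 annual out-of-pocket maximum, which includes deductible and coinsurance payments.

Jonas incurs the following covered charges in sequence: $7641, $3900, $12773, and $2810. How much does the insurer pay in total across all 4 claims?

$20224

Bill 1, $7641: deductible takes $1669, $5972 remains; patient's 30% is $1791.60. Cost to patient: $3460.60. OOP to date $3460.60. Plan pays $7641 − $3460.60 = $4180.40.
Bill 2, $3900: deductible already satisfied, so patient's share is 30% × $3900 = $1170. Patient owes $1170 (running OOP $4630.60). Insurer: $3900 − $1170 = $2730.
Bill 3, $12773: deductible met; 30% of $12773 = $3831.90. OOP would hit $8462.50 > $6900, so the cap limits the patient to $6900 − $4630.60 = $2269.40. Plan pays $12773 − $2269.40 = $10503.60.
Bill 4, $2810: 30% coinsurance on $2810 = $843. OOP would hit $7743 > $6900, so the cap limits the patient to $6900 − $6900 = $0. Plan pays $2810 − $0 = $2810.
Insurer total = bills − patient's total = $27124 − $6900 = $20224.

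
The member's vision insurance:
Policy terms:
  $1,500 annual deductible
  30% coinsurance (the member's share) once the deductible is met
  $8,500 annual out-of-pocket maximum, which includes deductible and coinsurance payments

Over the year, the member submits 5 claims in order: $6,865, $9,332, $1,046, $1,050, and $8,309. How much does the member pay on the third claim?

$313.80

#1 ($6,865): $1,500 to deductible, leaving $5,365; member's 30% is $1,609.50. Cost to member: $3,109.50. OOP to date $3,109.50.
#2 ($9,332): deductible already satisfied, so member's share is 30% × $9,332 = $2,799.60. Member owes $2,799.60 (running OOP $5,909.10).
#3 ($1,046): deductible already satisfied, so member's share is 30% × $1,046 = $313.80. Member owes $313.80 (running OOP $6,222.90).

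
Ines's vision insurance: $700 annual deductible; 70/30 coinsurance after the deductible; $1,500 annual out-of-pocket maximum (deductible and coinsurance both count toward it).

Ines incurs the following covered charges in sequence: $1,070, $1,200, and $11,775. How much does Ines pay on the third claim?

$329

#1 ($1,070): deductible takes $700, $370 remains; coinsurance $370 × 30% = $111. Cost to member: $811. OOP to date $811.
#2 ($1,200): deductible already satisfied, so member's share is 30% × $1,200 = $360. Member owes $360 (running OOP $1,171).
#3 ($11,775): 30% coinsurance on $11,775 = $3,532.50. OOP would hit $4,703.50 > $1,500, so the cap limits the member to $1,500 − $1,171 = $329.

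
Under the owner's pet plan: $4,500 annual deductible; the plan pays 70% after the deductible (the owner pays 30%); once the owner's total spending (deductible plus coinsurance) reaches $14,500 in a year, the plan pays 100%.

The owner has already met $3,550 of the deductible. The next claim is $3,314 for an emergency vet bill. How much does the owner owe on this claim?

$1,659.20

Deductible still to meet: $4,500 − $3,550 = $950.
After the $950 deductible portion, $3,314 − $950 = $2,364 is subject to coinsurance.
Coinsurance: $2,364 × 30% = $709.20.
Owner responsibility before any cap: $950 + $709.20 = $1,659.20.
Cumulative spending $3,550 + $1,659.20 = $5,209.20 stays under the $14,500 maximum.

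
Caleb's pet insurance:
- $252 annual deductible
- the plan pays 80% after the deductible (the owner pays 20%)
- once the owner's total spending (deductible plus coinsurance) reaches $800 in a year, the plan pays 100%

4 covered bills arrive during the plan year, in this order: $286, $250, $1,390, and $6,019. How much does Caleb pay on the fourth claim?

$213.20

Claim 1 — $286: deductible takes $252, $34 remains; 20% of $34 = $6.80. Owner owes $258.80 (running OOP $258.80).
Claim 2 — $250: deductible already satisfied, so owner's share is 20% × $250 = $50. Owner owes $50 (running OOP $308.80).
Claim 3 — $1,390: deductible met; 20% of $1,390 = $278. Cost to owner: $278. OOP to date $586.80.
Claim 4 — $6,019: 20% coinsurance on $6,019 = $1,203.80. OOP would hit $1,790.60 > $800, so the cap limits the owner to $800 − $586.80 = $213.20.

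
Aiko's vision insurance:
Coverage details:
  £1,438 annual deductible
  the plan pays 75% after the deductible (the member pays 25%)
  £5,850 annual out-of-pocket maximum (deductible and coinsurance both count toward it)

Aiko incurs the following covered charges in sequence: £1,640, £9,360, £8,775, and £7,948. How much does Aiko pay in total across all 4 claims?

Bill 1, £1,640: £1,438 finishes the deductible; £202 goes to coinsurance; member's 25% is £50.50. Cost to member: £1,488.50. OOP to date £1,488.50.
Bill 2, £9,360: deductible met; 25% of £9,360 = £2,340. Member pays £2,340; OOP now £3,828.50.
Bill 3, £8,775: 25% coinsurance on £8,775 = £2,193.75. OOP would hit £6,022.25 > £5,850, so the cap limits the member to £5,850 − £3,828.50 = £2,021.50.
Bill 4, £7,948: deductible already satisfied, so member's share is 25% × £7,948 = £1,987. Adding that to £5,850 gives £7,837, past the £5,850 cap; member pays only £5,850 − £5,850 = £0.
Total paid by the member: £1,488.50 + £2,340 + £2,021.50 + £0 = £5,850.

£5,850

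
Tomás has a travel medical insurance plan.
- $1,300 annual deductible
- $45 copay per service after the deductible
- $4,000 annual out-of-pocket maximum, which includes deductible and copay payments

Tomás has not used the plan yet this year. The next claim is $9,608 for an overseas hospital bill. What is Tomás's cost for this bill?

Deductible not yet touched, so the first $1,300 of the bill goes to the deductible.
That leaves $9,608 − $1,300 = $8,308 for the copay.
Copay on this service: $45.
So the traveler owes $1,300 + $45 = $1,345 before any cap.
Total out-of-pocket so far would be $0 + $1,345 = $1,345, below the $4,000 cap — no reduction.

$1,345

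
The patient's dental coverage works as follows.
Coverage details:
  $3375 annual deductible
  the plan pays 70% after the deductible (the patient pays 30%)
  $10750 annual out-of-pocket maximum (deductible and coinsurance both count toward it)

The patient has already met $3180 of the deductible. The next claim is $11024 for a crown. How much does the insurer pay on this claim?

Deductible still to meet: $3375 − $3180 = $195.
After the $195 deductible portion, $11024 − $195 = $10829 is subject to coinsurance.
Patient's 30% share of $10829 is $3248.70.
That puts the patient's cost at $195 + $3248.70 = $3443.70 before any cap.
Cumulative spending $3180 + $3443.70 = $6623.70 stays under the $10750 maximum.
Insurer pays the balance: $11024 − $3443.70 = $7580.30.

$7580.30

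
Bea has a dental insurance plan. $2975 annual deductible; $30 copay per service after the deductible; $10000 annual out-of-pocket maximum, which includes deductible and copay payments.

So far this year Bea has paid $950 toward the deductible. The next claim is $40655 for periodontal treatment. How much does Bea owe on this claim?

Deductible still to meet: $2975 − $950 = $2025.
That leaves $40655 − $2025 = $38630 for the copay.
Copay on this service: $30.
That puts the patient's cost at $2025 + $30 = $2055 before any cap.
Year-to-date out-of-pocket becomes $950 + $2055 = $3005, still under the $10000 maximum, so no cap applies.

$2055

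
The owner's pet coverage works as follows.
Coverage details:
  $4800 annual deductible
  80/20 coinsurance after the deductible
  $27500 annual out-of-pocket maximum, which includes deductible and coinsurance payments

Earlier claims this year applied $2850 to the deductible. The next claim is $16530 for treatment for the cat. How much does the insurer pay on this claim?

$11664

$2850 of the $4800 deductible is already met, leaving $1950.
After the $1950 deductible portion, $16530 − $1950 = $14580 is subject to coinsurance.
Owner's 20% share of $14580 is $2916.
Owner responsibility before any cap: $1950 + $2916 = $4866.
Total out-of-pocket so far would be $2850 + $4866 = $7716, below the $27500 cap — no reduction.
The insurer covers the remainder: $16530 − $4866 = $11664.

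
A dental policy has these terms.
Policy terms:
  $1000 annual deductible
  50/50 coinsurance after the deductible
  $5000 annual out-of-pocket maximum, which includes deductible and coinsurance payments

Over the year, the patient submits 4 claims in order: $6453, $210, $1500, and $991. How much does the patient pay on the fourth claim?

Claim 1 — $6453: $1000 to deductible, leaving $5453; 50% of $5453 = $2726.50. Patient owes $3726.50 (running OOP $3726.50).
Claim 2 — $210: deductible met; 50% of $210 = $105. Patient owes $105 (running OOP $3831.50).
Claim 3 — $1500: 50% coinsurance on $1500 = $750. Patient pays $750; OOP now $4581.50.
Claim 4 — $991: deductible already satisfied, so patient's share is 50% × $991 = $495.50. That would push OOP to $5077, over the $5000 cap, so patient pays $5000 − $4581.50 = $418.50.

$418.50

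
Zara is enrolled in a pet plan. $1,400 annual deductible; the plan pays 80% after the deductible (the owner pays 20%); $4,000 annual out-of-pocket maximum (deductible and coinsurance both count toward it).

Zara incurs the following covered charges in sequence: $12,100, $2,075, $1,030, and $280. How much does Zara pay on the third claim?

Claim 1 — $12,100: $1,400 finishes the deductible; $10,700 goes to coinsurance; owner's 20% is $2,140. Cost to owner: $3,540. OOP to date $3,540.
Claim 2 — $2,075: deductible met; 20% of $2,075 = $415. Owner owes $415 (running OOP $3,955).
Claim 3 — $1,030: deductible already satisfied, so owner's share is 20% × $1,030 = $206. OOP would hit $4,161 > $4,000, so the cap limits the owner to $4,000 − $3,955 = $45.

$45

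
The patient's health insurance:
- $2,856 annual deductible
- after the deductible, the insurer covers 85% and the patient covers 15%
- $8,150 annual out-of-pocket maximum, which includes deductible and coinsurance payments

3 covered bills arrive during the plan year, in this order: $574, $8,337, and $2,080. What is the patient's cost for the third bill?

Bill 1, $574: all of it applies to the deductible. Patient pays $574; OOP now $574.
Bill 2, $8,337: deductible takes $2,282, $6,055 remains; patient's 15% is $908.25. Patient pays $3,190.25; OOP now $3,764.25.
Bill 3, $2,080: deductible met; 15% of $2,080 = $312. Patient owes $312 (running OOP $4,076.25).

$312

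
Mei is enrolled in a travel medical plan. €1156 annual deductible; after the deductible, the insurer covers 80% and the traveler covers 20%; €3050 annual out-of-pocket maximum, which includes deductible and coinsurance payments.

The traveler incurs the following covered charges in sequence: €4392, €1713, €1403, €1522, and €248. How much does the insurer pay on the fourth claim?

Bill 1, €4392: deductible takes €1156, €3236 remains; 20% of €3236 = €647.20. Cost to traveler: €1803.20. OOP to date €1803.20. Plan pays €4392 − €1803.20 = €2588.80.
Bill 2, €1713: deductible already satisfied, so traveler's share is 20% × €1713 = €342.60. Traveler pays €342.60; OOP now €2145.80. Insurer: €1713 − €342.60 = €1370.40.
Bill 3, €1403: 20% coinsurance on €1403 = €280.60. Cost to traveler: €280.60. OOP to date €2426.40. Insurer: €1403 − €280.60 = €1122.40.
Bill 4, €1522: deductible already satisfied, so traveler's share is 20% × €1522 = €304.40. Traveler owes €304.40 (running OOP €2730.80). Plan pays €1522 − €304.40 = €1217.60.

€1217.60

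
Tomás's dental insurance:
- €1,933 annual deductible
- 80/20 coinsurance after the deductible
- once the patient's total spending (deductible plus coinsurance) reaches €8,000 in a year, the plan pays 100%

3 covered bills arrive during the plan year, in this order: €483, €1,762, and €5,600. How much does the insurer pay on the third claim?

€4,480

#1 (€483): all of it applies to the deductible. Patient pays €483; OOP now €483. Insurer: €483 − €483 = €0.
#2 (€1,762): deductible takes €1,450, €312 remains; coinsurance €312 × 20% = €62.40. Patient pays €1,512.40; OOP now €1,995.40. Insurer: €1,762 − €1,512.40 = €249.60.
#3 (€5,600): deductible already satisfied, so patient's share is 20% × €5,600 = €1,120. Cost to patient: €1,120. OOP to date €3,115.40. Insurer: €5,600 − €1,120 = €4,480.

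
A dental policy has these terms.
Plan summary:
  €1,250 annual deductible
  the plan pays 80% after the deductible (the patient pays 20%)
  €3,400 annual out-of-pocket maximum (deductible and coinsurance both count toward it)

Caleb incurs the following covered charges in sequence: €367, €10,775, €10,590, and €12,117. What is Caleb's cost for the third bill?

€171.60

Bill 1, €367: entire amount goes to the deductible. Cost to patient: €367. OOP to date €367.
Bill 2, €10,775: €883 finishes the deductible; €9,892 goes to coinsurance; coinsurance €9,892 × 20% = €1,978.40. Cost to patient: €2,861.40. OOP to date €3,228.40.
Bill 3, €10,590: 20% coinsurance on €10,590 = €2,118. That would push OOP to €5,346.40, over the €3,400 cap, so patient pays €3,400 − €3,228.40 = €171.60.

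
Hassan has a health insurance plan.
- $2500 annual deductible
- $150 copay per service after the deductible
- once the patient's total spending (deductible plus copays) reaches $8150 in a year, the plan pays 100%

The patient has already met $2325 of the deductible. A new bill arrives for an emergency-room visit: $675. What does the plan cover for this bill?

$350

Deductible still to meet: $2500 − $2325 = $175.
The remaining $500 (= $675 − $175) moves to the copay.
Copay on this service: $150.
Patient responsibility before any cap: $175 + $150 = $325.
Cumulative spending $2325 + $325 = $2650 stays under the $8150 maximum.
The insurer covers the remainder: $675 − $325 = $350.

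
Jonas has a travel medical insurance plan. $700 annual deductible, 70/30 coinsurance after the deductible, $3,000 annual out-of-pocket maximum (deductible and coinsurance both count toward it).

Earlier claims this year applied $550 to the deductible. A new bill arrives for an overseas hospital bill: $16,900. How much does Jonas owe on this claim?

Remaining deductible: $700 − $550 = $150.
After the $150 deductible portion, $16,900 − $150 = $16,750 is subject to coinsurance.
Coinsurance: $16,750 × 30% = $5,025.
Traveler responsibility before any cap: $150 + $5,025 = $5,175.
Adding $5,175 to the $550 already spent would give $5,725, which exceeds the $3,000 cap; the traveler pays just $3,000 − $550 = $2,450.

$2,450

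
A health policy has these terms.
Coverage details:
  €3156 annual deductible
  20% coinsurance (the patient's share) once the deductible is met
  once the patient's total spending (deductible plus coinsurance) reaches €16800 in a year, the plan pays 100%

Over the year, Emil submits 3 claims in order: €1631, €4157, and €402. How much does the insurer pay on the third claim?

€321.60

Bill 1, €1631: fully absorbed by the deductible. Patient pays €1631; OOP now €1631. Plan pays €1631 − €1631 = €0.
Bill 2, €4157: €1525 to deductible, leaving €2632; patient's 20% is €526.40. Patient pays €2051.40; OOP now €3682.40. Plan pays €4157 − €2051.40 = €2105.60.
Bill 3, €402: deductible met; 20% of €402 = €80.40. Patient pays €80.40; OOP now €3762.80. Plan pays €402 − €80.40 = €321.60.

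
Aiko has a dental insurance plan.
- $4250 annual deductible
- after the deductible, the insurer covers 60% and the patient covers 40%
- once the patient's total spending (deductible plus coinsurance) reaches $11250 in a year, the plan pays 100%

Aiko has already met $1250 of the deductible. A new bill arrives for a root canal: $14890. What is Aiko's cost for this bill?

Remaining deductible: $4250 − $1250 = $3000.
After the $3000 deductible portion, $14890 − $3000 = $11890 is subject to coinsurance.
Patient's 40% share of $11890 is $4756.
Patient responsibility before any cap: $3000 + $4756 = $7756.
Cumulative spending $1250 + $7756 = $9006 stays under the $11250 maximum.

$7756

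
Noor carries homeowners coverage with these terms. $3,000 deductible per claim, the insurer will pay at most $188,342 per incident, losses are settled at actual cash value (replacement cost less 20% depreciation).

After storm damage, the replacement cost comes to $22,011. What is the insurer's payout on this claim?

At 20% depreciation, ACV = $22,011 − $4,402.20 = $17,608.80.
Less the $3,000 deductible: $17,608.80 − $3,000 = $14,608.80.
$14,608.80 is within the $188,342 limit, so the insurer pays $14,608.80.

$14,608.80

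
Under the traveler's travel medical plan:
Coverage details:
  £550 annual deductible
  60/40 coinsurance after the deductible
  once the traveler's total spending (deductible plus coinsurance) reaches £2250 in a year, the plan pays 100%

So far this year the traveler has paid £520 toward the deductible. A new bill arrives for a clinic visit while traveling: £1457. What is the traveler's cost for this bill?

£520 of the £550 deductible is already met, leaving £30.
The remaining £1427 (= £1457 − £30) moves to coinsurance.
40% of £1427 = £570.80 falls to the traveler.
So the traveler owes £30 + £570.80 = £600.80 before any cap.
Year-to-date out-of-pocket becomes £520 + £600.80 = £1120.80, still under the £2250 maximum, so no cap applies.

£600.80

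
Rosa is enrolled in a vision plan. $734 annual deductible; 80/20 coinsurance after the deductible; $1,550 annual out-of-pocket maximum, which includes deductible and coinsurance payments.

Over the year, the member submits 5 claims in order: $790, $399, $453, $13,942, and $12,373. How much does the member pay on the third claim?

Claim 1 ($790): $734 to deductible, leaving $56; coinsurance $56 × 20% = $11.20. Member owes $745.20 (running OOP $745.20).
Claim 2 ($399): deductible met; 20% of $399 = $79.80. Member pays $79.80; OOP now $825.
Claim 3 ($453): 20% coinsurance on $453 = $90.60. Cost to member: $90.60. OOP to date $915.60.

$90.60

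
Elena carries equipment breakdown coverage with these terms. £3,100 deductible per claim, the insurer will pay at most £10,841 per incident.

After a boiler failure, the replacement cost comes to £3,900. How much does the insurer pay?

After the deductible, £3,900 − £3,100 = £800 remains.
That's under the £10,841 cap, so the insurer reimburses the full £800.

£800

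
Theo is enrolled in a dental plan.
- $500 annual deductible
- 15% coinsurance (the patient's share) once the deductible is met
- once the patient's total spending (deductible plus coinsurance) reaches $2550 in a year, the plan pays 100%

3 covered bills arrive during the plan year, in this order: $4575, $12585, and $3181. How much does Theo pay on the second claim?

$1438.75

#1 ($4575): $500 finishes the deductible; $4075 goes to coinsurance; patient's 15% is $611.25. Patient pays $1111.25; OOP now $1111.25.
#2 ($12585): deductible met; 15% of $12585 = $1887.75. Adding that to $1111.25 gives $2999, past the $2550 cap; patient pays only $2550 − $1111.25 = $1438.75.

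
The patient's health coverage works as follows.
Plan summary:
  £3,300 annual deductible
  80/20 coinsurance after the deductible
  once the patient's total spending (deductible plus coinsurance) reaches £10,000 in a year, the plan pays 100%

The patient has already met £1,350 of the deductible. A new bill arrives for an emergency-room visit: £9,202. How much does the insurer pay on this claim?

£5,801.60

Deductible still to meet: £3,300 − £1,350 = £1,950.
The remaining £7,252 (= £9,202 − £1,950) moves to coinsurance.
20% of £7,252 = £1,450.40 falls to the patient.
So the patient owes £1,950 + £1,450.40 = £3,400.40 before any cap.
Year-to-date out-of-pocket becomes £1,350 + £3,400.40 = £4,750.40, still under the £10,000 maximum, so no cap applies.
Insurer pays the balance: £9,202 − £3,400.40 = £5,801.60.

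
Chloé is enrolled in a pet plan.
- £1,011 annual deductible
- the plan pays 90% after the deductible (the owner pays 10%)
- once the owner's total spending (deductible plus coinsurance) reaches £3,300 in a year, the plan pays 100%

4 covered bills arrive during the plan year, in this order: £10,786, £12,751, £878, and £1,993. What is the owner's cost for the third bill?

Claim 1 (£10,786): £1,011 finishes the deductible; £9,775 goes to coinsurance; owner's 10% is £977.50. Cost to owner: £1,988.50. OOP to date £1,988.50.
Claim 2 (£12,751): 10% coinsurance on £12,751 = £1,275.10. Cost to owner: £1,275.10. OOP to date £3,263.60.
Claim 3 (£878): deductible already satisfied, so owner's share is 10% × £878 = £87.80. That would push OOP to £3,351.40, over the £3,300 cap, so owner pays £3,300 − £3,263.60 = £36.40.

£36.40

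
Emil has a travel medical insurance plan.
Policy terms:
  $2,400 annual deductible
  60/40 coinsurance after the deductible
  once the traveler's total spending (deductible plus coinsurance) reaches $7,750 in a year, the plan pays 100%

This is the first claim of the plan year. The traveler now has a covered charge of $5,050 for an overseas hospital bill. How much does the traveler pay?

Nothing has been paid toward the $2,400 deductible, so the first $2,400 of this charge is applied there.
That leaves $5,050 − $2,400 = $2,650 for coinsurance.
Traveler's 40% share of $2,650 is $1,060.
Traveler responsibility before any cap: $2,400 + $1,060 = $3,460.
Total out-of-pocket so far would be $0 + $3,460 = $3,460, below the $7,750 cap — no reduction.

$3,460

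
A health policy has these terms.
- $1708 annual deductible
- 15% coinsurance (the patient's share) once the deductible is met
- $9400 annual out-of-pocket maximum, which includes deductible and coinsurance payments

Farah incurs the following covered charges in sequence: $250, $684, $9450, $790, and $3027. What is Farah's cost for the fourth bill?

Claim 1 — $250: entire amount goes to the deductible. Patient pays $250; OOP now $250.
Claim 2 — $684: all of it applies to the deductible. Patient owes $684 (running OOP $934).
Claim 3 — $9450: $774 to deductible, leaving $8676; patient's 15% is $1301.40. Patient pays $2075.40; OOP now $3009.40.
Claim 4 — $790: deductible already satisfied, so patient's share is 15% × $790 = $118.50. Patient pays $118.50; OOP now $3127.90.

$118.50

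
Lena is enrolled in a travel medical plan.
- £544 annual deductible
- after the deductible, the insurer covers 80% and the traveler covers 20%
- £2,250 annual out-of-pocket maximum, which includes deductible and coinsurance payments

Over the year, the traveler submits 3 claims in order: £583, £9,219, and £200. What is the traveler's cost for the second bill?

Claim 1 (£583): deductible takes £544, £39 remains; traveler's 20% is £7.80. Traveler pays £551.80; OOP now £551.80.
Claim 2 (£9,219): deductible already satisfied, so traveler's share is 20% × £9,219 = £1,843.80. Adding that to £551.80 gives £2,395.60, past the £2,250 cap; traveler pays only £2,250 − £551.80 = £1,698.20.

£1,698.20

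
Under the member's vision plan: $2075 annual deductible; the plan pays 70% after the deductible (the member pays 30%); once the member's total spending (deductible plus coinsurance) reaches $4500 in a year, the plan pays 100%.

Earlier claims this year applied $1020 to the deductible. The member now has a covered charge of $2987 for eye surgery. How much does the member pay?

Remaining deductible: $2075 − $1020 = $1055.
That leaves $2987 − $1055 = $1932 for coinsurance.
30% of $1932 = $579.60 falls to the member.
Member responsibility before any cap: $1055 + $579.60 = $1634.60.
Cumulative spending $1020 + $1634.60 = $2654.60 stays under the $4500 maximum.

$1634.60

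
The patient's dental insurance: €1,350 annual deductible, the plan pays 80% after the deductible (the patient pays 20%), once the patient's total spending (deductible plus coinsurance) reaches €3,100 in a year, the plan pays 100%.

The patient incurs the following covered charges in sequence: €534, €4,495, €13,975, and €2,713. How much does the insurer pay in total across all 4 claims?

#1 (€534): all of it applies to the deductible. Patient owes €534 (running OOP €534). Plan pays €534 − €534 = €0.
#2 (€4,495): €816 to deductible, leaving €3,679; 20% of €3,679 = €735.80. Cost to patient: €1,551.80. OOP to date €2,085.80. Insurer: €4,495 − €1,551.80 = €2,943.20.
#3 (€13,975): deductible already satisfied, so patient's share is 20% × €13,975 = €2,795. OOP would hit €4,880.80 > €3,100, so the cap limits the patient to €3,100 − €2,085.80 = €1,014.20. Plan pays €13,975 − €1,014.20 = €12,960.80.
#4 (€2,713): 20% coinsurance on €2,713 = €542.60. Adding that to €3,100 gives €3,642.60, past the €3,100 cap; patient pays only €3,100 − €3,100 = €0. Insurer: €2,713 − €0 = €2,713.
Insurer total = bills − patient's total = €21,717 − €3,100 = €18,617.

€18,617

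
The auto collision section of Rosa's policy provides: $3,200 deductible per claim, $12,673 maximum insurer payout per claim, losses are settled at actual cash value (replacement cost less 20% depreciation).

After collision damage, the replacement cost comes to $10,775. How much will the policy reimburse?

$5,420

At 20% depreciation, ACV = $10,775 − $2,155 = $8,620.
Less the $3,200 deductible: $8,620 − $3,200 = $5,420.
$5,420 is within the $12,673 limit, so the insurer pays $5,420.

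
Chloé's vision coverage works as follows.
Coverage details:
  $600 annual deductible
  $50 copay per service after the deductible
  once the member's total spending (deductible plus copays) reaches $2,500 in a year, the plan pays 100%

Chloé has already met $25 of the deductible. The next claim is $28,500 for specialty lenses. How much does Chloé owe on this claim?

$625

$25 of the $600 deductible is already met, leaving $575.
That leaves $28,500 − $575 = $27,925 for the copay.
Copay on this service: $50.
Member responsibility before any cap: $575 + $50 = $625.
Cumulative spending $25 + $625 = $650 stays under the $2,500 maximum.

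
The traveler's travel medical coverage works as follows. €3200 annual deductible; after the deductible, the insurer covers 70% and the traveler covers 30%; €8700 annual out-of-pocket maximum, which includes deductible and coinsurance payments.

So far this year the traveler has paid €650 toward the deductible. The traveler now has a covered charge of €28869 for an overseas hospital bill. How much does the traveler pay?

€650 of the €3200 deductible is already met, leaving €2550.
After the €2550 deductible portion, €28869 − €2550 = €26319 is subject to coinsurance.
30% of €26319 = €7895.70 falls to the traveler.
That puts the traveler's cost at €2550 + €7895.70 = €10445.70 before any cap.
Adding €10445.70 to the €650 already spent would give €11095.70, which exceeds the €8700 cap; the traveler pays just €8700 − €650 = €8050.

€8050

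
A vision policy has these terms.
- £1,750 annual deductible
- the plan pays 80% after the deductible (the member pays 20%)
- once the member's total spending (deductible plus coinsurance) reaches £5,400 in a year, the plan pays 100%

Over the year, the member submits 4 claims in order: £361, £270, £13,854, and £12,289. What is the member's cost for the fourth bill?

Claim 1 (£361): entire amount goes to the deductible. Member owes £361 (running OOP £361).
Claim 2 (£270): entire amount goes to the deductible. Member owes £270 (running OOP £631).
Claim 3 (£13,854): £1,119 finishes the deductible; £12,735 goes to coinsurance; coinsurance £12,735 × 20% = £2,547. Cost to member: £3,666. OOP to date £4,297.
Claim 4 (£12,289): deductible met; 20% of £12,289 = £2,457.80. Adding that to £4,297 gives £6,754.80, past the £5,400 cap; member pays only £5,400 − £4,297 = £1,103.

£1,103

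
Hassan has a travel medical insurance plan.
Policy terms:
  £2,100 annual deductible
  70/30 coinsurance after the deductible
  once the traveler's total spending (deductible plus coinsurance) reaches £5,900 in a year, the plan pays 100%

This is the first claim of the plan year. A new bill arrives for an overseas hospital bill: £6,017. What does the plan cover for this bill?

£2,741.90

The full £2,100 deductible is still open; £2,100 of this bill applies to it.
The remaining £3,917 (= £6,017 − £2,100) moves to coinsurance.
Coinsurance: £3,917 × 30% = £1,175.10.
That puts the traveler's cost at £2,100 + £1,175.10 = £3,275.10 before any cap.
Cumulative spending £0 + £3,275.10 = £3,275.10 stays under the £5,900 maximum.
The insurer covers the remainder: £6,017 − £3,275.10 = £2,741.90.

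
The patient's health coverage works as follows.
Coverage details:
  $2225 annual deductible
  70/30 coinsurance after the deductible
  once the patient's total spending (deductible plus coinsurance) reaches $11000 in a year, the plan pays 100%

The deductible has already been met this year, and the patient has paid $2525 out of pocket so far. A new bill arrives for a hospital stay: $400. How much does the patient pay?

$120

The deductible is already satisfied, so the full bill goes to coinsurance.
30% of $400 = $120 falls to the patient.
Cumulative spending $2525 + $120 = $2645 stays under the $11000 maximum.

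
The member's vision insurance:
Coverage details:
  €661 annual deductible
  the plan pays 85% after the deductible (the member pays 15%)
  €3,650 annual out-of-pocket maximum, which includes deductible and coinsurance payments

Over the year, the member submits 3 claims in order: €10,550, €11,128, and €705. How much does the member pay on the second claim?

€1,505.65

Bill 1, €10,550: €661 finishes the deductible; €9,889 goes to coinsurance; coinsurance €9,889 × 15% = €1,483.35. Member pays €2,144.35; OOP now €2,144.35.
Bill 2, €11,128: deductible met; 15% of €11,128 = €1,669.20. That would push OOP to €3,813.55, over the €3,650 cap, so member pays €3,650 − €2,144.35 = €1,505.65.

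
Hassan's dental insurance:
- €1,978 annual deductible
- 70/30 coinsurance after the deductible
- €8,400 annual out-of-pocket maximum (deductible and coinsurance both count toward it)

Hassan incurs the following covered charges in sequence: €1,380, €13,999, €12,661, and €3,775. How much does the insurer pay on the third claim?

€10,259.30

Claim 1 — €1,380: all of it applies to the deductible. Patient pays €1,380; OOP now €1,380. Insurer: €1,380 − €1,380 = €0.
Claim 2 — €13,999: €598 finishes the deductible; €13,401 goes to coinsurance; coinsurance €13,401 × 30% = €4,020.30. Patient pays €4,618.30; OOP now €5,998.30. Insurer: €13,999 − €4,618.30 = €9,380.70.
Claim 3 — €12,661: deductible met; 30% of €12,661 = €3,798.30. OOP would hit €9,796.60 > €8,400, so the cap limits the patient to €8,400 − €5,998.30 = €2,401.70. Plan pays €12,661 − €2,401.70 = €10,259.30.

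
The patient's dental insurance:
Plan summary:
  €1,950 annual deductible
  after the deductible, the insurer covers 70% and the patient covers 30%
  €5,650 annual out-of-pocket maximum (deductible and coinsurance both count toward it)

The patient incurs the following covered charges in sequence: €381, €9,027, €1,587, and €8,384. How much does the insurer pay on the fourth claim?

#1 (€381): entire amount goes to the deductible. Patient pays €381; OOP now €381. Insurer: €381 − €381 = €0.
#2 (€9,027): deductible takes €1,569, €7,458 remains; coinsurance €7,458 × 30% = €2,237.40. Patient owes €3,806.40 (running OOP €4,187.40). Insurer: €9,027 − €3,806.40 = €5,220.60.
#3 (€1,587): deductible already satisfied, so patient's share is 30% × €1,587 = €476.10. Patient owes €476.10 (running OOP €4,663.50). Insurer: €1,587 − €476.10 = €1,110.90.
#4 (€8,384): 30% coinsurance on €8,384 = €2,515.20. Adding that to €4,663.50 gives €7,178.70, past the €5,650 cap; patient pays only €5,650 − €4,663.50 = €986.50. Plan pays €8,384 − €986.50 = €7,397.50.

€7,397.50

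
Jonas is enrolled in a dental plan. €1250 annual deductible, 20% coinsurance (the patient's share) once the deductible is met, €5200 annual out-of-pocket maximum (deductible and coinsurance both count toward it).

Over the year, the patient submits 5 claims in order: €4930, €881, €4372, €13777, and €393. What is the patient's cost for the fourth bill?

€2163.40

Claim 1 (€4930): €1250 to deductible, leaving €3680; coinsurance €3680 × 20% = €736. Patient pays €1986; OOP now €1986.
Claim 2 (€881): deductible met; 20% of €881 = €176.20. Patient pays €176.20; OOP now €2162.20.
Claim 3 (€4372): deductible met; 20% of €4372 = €874.40. Cost to patient: €874.40. OOP to date €3036.60.
Claim 4 (€13777): deductible already satisfied, so patient's share is 20% × €13777 = €2755.40. That would push OOP to €5792, over the €5200 cap, so patient pays €5200 − €3036.60 = €2163.40.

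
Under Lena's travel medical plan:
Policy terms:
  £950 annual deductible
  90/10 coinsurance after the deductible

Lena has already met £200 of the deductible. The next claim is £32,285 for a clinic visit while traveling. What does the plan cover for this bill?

£200 of the £950 deductible is already met, leaving £750.
That leaves £32,285 − £750 = £31,535 for coinsurance.
Traveler's 10% share of £31,535 is £3,153.50.
So the traveler owes £750 + £3,153.50 = £3,903.50.
The plan picks up £32,285 − £3,903.50 = £28,381.50.

£28,381.50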